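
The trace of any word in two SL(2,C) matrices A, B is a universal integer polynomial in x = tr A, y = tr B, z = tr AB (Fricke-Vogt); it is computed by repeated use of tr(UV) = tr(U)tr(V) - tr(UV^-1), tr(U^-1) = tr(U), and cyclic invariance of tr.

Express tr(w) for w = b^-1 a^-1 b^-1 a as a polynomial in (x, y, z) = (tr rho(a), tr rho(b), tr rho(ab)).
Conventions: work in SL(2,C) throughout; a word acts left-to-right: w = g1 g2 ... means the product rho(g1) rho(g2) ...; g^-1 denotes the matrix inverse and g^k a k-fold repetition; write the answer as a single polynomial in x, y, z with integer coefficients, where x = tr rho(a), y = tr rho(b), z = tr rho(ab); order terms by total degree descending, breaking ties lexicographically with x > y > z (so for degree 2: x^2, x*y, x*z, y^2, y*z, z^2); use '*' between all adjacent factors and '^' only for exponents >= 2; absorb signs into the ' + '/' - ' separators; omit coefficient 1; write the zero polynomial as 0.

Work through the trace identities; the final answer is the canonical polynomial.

x*y*z - x^2 - z^2 + 2

trace(b^-1) = trace(b) = y
so trace(a b a) = trace(a)*trace(b a) - trace(b) = x*z - y
trace(a b a b) = trace(b a)*trace(b a) - trace(1)   [split at repeated b] = z^2 - 2
so trace(b a b^-1 a) = trace(a b a)*trace(b) - trace(a b a b) = x*y*z - y^2 - z^2 + 2
trace(a b^-1 a^-1 b) = trace(b a b^-1)*trace(a) - trace(b a b^-1 a) = -x*y*z + x^2 + y^2 + z^2 - 2
trace(b^-1 a^-1 b^-1 a) = trace(a b^-1 a^-1)*trace(b) - trace(a b^-1 a^-1 b) = x*y*z - x^2 - z^2 + 2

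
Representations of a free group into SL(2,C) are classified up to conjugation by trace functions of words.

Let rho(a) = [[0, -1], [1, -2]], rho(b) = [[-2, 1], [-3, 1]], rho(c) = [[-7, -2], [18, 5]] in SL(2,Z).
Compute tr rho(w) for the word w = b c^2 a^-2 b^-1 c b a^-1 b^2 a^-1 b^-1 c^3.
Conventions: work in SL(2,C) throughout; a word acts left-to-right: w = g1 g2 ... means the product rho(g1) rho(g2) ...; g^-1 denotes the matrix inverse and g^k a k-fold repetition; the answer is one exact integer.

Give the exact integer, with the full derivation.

-606373

rho(b) = [[-2, 1], [-3, 1]]
... * rho(c) = [[-7, -2], [18, 5]]  ->  [[32, 9], [39, 11]]
... * rho(c) = [[-7, -2], [18, 5]]  ->  [[-62, -19], [-75, -23]]
... * rho(a^-1) = [[-2, 1], [-1, 0]]  ->  [[143, -62], [173, -75]]
... * rho(a^-1) = [[-2, 1], [-1, 0]]  ->  [[-224, 143], [-271, 173]]
... * rho(b^-1) = [[1, -1], [3, -2]]  ->  [[205, -62], [248, -75]]
... * rho(c) = [[-7, -2], [18, 5]]  ->  [[-2551, -720], [-3086, -871]]
... * rho(b) = [[-2, 1], [-3, 1]]  ->  [[7262, -3271], [8785, -3957]]
... * rho(a^-1) = [[-2, 1], [-1, 0]]  ->  [[-11253, 7262], [-13613, 8785]]
... * rho(b) = [[-2, 1], [-3, 1]]  ->  [[720, -3991], [871, -4828]]
... * rho(b) = [[-2, 1], [-3, 1]]  ->  [[10533, -3271], [12742, -3957]]
... * rho(a^-1) = [[-2, 1], [-1, 0]]  ->  [[-17795, 10533], [-21527, 12742]]
... * rho(b^-1) = [[1, -1], [3, -2]]  ->  [[13804, -3271], [16699, -3957]]
... * rho(c) = [[-7, -2], [18, 5]]  ->  [[-155506, -43963], [-188119, -53183]]
... * rho(c) = [[-7, -2], [18, 5]]  ->  [[297208, 91197], [359539, 110323]]
... * rho(c) = [[-7, -2], [18, 5]]  ->  [[-438910, -138431], [-530959, -167463]]
tr = -438910 + -167463 = -606373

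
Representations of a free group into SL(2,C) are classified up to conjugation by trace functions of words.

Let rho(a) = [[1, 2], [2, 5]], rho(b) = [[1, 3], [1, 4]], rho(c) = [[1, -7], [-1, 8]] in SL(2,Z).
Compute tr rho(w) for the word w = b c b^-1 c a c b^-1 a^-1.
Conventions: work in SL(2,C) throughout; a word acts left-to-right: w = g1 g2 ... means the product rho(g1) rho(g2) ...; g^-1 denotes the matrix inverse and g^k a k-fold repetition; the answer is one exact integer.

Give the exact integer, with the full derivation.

rho(b) = [[1, 3], [1, 4]]
... * rho(c) = [[1, -7], [-1, 8]]  ->  [[-2, 17], [-3, 25]]
... * rho(b^-1) = [[4, -3], [-1, 1]]  ->  [[-25, 23], [-37, 34]]
... * rho(c) = [[1, -7], [-1, 8]]  ->  [[-48, 359], [-71, 531]]
... * rho(a) = [[1, 2], [2, 5]]  ->  [[670, 1699], [991, 2513]]
... * rho(c) = [[1, -7], [-1, 8]]  ->  [[-1029, 8902], [-1522, 13167]]
... * rho(b^-1) = [[4, -3], [-1, 1]]  ->  [[-13018, 11989], [-19255, 17733]]
... * rho(a^-1) = [[5, -2], [-2, 1]]  ->  [[-89068, 38025], [-131741, 56243]]
tr = -89068 + 56243 = -32825

-32825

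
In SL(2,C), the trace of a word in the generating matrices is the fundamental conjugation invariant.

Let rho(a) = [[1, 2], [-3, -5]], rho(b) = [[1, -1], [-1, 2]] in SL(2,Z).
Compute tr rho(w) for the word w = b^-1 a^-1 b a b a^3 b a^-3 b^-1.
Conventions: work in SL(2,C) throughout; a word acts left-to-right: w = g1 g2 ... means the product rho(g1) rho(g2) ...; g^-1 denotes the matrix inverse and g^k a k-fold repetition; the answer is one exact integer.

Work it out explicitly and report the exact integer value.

354258

rho(b^-1) = [[2, 1], [1, 1]]
... * rho(a^-1) = [[-5, -2], [3, 1]]  ->  [[-7, -3], [-2, -1]]
... * rho(b) = [[1, -1], [-1, 2]]  ->  [[-4, 1], [-1, 0]]
... * rho(a) = [[1, 2], [-3, -5]]  ->  [[-7, -13], [-1, -2]]
... * rho(b) = [[1, -1], [-1, 2]]  ->  [[6, -19], [1, -3]]
... * rho(a) = [[1, 2], [-3, -5]]  ->  [[63, 107], [10, 17]]
... * rho(a) = [[1, 2], [-3, -5]]  ->  [[-258, -409], [-41, -65]]
... * rho(a) = [[1, 2], [-3, -5]]  ->  [[969, 1529], [154, 243]]
... * rho(b) = [[1, -1], [-1, 2]]  ->  [[-560, 2089], [-89, 332]]
... * rho(a^-1) = [[-5, -2], [3, 1]]  ->  [[9067, 3209], [1441, 510]]
... * rho(a^-1) = [[-5, -2], [3, 1]]  ->  [[-35708, -14925], [-5675, -2372]]
... * rho(a^-1) = [[-5, -2], [3, 1]]  ->  [[133765, 56491], [21259, 8978]]
... * rho(b^-1) = [[2, 1], [1, 1]]  ->  [[324021, 190256], [51496, 30237]]
tr = 324021 + 30237 = 354258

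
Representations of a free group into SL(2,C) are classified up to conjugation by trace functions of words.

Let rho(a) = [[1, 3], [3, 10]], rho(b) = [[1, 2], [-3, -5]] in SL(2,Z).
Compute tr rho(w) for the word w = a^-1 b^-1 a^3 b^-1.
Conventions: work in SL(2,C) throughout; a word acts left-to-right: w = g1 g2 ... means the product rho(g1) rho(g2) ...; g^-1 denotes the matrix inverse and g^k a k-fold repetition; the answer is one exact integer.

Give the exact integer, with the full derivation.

-66367

rho(a^-1) = [[10, -3], [-3, 1]]
... * rho(b^-1) = [[-5, -2], [3, 1]]  ->  [[-59, -23], [18, 7]]
... * rho(a) = [[1, 3], [3, 10]]  ->  [[-128, -407], [39, 124]]
... * rho(a) = [[1, 3], [3, 10]]  ->  [[-1349, -4454], [411, 1357]]
... * rho(a) = [[1, 3], [3, 10]]  ->  [[-14711, -48587], [4482, 14803]]
... * rho(b^-1) = [[-5, -2], [3, 1]]  ->  [[-72206, -19165], [21999, 5839]]
tr = -72206 + 5839 = -66367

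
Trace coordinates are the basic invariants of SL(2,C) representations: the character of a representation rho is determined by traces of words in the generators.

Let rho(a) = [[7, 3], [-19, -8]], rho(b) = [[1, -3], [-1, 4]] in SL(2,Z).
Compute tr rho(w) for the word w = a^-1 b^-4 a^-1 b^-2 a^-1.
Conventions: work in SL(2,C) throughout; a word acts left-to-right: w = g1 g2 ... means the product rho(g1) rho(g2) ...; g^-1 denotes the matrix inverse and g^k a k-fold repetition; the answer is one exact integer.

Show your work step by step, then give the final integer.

rho(a^-1) = [[-8, -3], [19, 7]]
... * rho(b^-1) = [[4, 3], [1, 1]]  ->  [[-35, -27], [83, 64]]
... * rho(b^-1) = [[4, 3], [1, 1]]  ->  [[-167, -132], [396, 313]]
... * rho(b^-1) = [[4, 3], [1, 1]]  ->  [[-800, -633], [1897, 1501]]
... * rho(b^-1) = [[4, 3], [1, 1]]  ->  [[-3833, -3033], [9089, 7192]]
... * rho(a^-1) = [[-8, -3], [19, 7]]  ->  [[-26963, -9732], [63936, 23077]]
... * rho(b^-1) = [[4, 3], [1, 1]]  ->  [[-117584, -90621], [278821, 214885]]
... * rho(b^-1) = [[4, 3], [1, 1]]  ->  [[-560957, -443373], [1330169, 1051348]]
... * rho(a^-1) = [[-8, -3], [19, 7]]  ->  [[-3936431, -1420740], [9334260, 3368929]]
tr = -3936431 + 3368929 = -567502

-567502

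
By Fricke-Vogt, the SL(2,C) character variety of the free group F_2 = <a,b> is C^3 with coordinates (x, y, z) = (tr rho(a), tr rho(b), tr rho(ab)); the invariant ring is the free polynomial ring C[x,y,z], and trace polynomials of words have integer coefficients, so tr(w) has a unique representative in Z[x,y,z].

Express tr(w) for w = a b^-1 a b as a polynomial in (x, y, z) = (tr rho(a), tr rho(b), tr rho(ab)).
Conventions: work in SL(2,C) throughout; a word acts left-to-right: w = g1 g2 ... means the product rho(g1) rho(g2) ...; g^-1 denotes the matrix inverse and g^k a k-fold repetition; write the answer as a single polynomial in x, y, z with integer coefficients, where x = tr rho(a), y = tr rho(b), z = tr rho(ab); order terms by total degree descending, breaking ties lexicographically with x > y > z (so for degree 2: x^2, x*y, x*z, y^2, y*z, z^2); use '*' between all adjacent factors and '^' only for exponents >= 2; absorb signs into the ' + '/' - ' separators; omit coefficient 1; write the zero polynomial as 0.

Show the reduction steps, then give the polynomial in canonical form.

x*y*z - y^2 - z^2 + 2

use: tr(a b a) = tr(a)*tr(b a) - tr(b)  (reduce the a square) = x*z - y
apply: tr(a b a b) = tr(a b)*tr(a b) - tr(1)  (split on a) = z^2 - 2
tr(a b^-1 a b) = tr(a b a)*tr(b) - tr(a b a b)  (eliminate b^-1) = x*y*z - y^2 - z^2 + 2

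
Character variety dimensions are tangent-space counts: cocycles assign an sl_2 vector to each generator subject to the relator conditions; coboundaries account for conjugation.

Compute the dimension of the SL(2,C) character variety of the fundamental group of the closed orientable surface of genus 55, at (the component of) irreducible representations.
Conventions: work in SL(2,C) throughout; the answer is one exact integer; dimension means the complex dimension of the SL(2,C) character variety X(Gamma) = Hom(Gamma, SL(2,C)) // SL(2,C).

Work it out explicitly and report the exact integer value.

The genus-55 surface group: 2g = 110 generators, one relator prod [a_i, b_i].
A cocycle assigns one sl_2 vector per generator subject to the relator condition d_2(z) = 0: dim of the unconstrained space is 3*2g = 330.
H^2 = coker(d_2) is dual to H^0 = 0 at irreducible rho (Poincare duality), so d_2 is onto: dim Z^1 = 327.
As always at irreducible rho, dim B^1 = 3.
Hence dim X = 327 - 3 = 324.

324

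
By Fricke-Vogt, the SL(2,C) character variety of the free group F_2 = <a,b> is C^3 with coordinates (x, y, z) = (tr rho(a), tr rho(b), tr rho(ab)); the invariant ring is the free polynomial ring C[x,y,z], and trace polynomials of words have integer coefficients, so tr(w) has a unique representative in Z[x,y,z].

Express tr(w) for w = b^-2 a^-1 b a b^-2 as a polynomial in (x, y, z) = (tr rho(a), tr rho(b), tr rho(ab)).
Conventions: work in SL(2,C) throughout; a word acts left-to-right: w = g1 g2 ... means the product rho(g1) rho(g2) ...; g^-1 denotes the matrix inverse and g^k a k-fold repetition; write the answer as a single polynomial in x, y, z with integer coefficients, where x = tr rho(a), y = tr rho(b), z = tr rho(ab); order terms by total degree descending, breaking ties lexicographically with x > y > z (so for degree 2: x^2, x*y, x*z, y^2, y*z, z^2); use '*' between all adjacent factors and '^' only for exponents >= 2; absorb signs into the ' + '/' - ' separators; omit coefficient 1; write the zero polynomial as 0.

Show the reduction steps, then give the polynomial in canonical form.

-x*y^4*z + x^2*y^3 + y^5 + y^3*z^2 + 2*x*y^2*z - 2*x^2*y - 5*y^3 - 2*y*z^2 + 5*y

trace(a b^-1) = trace(a)*trace(b) - trace(a b)   [inverse elimination on b] = x*y - z
trace(a b a) = trace(a)*trace(b a) - trace(b)   [square of a] = x*z - y
trace(a b a b) = trace(b a)*trace(b a) - trace(1)   [split at a repeated b] = z^2 - 2
use: trace(a b a b^-1) = trace(a b a)*trace(b) - trace(a b a b)   [inverse elimination on b] = x*y*z - y^2 - z^2 + 2
trace(b a b^-2 a) = trace(a b a b^-1)*trace(b) - trace(a b a)   [inverse elimination on b] = x*y^2*z - y^3 - y*z^2 - x*z + 3*y
apply: trace(b^-1 a^-1 b a b^-1) = trace(b a b^-2)*trace(a) - trace(b a b^-2 a)   [inverse elimination on a] = -x*y^2*z + x^2*y + y^3 + y*z^2 - 3*y
apply: trace(b a b) = trace(b)*trace(a b) - trace(a)   [square of b] = y*z - x
trace(a^-1 b a b) = trace(b a b)*trace(a) - trace(b a b a)   [inverse elimination on a] = x*y*z - x^2 - z^2 + 2
trace(b^-1 a^-1 b a) = trace(a^-1 b a)*trace(b) - trace(a^-1 b a b)   [inverse elimination on b] = -x*y*z + x^2 + y^2 + z^2 - 2
trace(b^-3 a^-1 b a) = trace(b^-1 a^-1 b a b^-1)*trace(b) - trace(b^-1 a^-1 b a)   [inverse elimination on b] = -x*y^3*z + x^2*y^2 + y^4 + y^2*z^2 + x*y*z - x^2 - 4*y^2 - z^2 + 2
trace(b^-2 a^-1 b a b^-2) = trace(b^-3 a^-1 b a)*trace(b) - trace(b^-3 a^-1 b a b)   [inverse elimination on b] = -x*y^4*z + x^2*y^3 + y^5 + y^3*z^2 + 2*x*y^2*z - 2*x^2*y - 5*y^3 - 2*y*z^2 + 5*y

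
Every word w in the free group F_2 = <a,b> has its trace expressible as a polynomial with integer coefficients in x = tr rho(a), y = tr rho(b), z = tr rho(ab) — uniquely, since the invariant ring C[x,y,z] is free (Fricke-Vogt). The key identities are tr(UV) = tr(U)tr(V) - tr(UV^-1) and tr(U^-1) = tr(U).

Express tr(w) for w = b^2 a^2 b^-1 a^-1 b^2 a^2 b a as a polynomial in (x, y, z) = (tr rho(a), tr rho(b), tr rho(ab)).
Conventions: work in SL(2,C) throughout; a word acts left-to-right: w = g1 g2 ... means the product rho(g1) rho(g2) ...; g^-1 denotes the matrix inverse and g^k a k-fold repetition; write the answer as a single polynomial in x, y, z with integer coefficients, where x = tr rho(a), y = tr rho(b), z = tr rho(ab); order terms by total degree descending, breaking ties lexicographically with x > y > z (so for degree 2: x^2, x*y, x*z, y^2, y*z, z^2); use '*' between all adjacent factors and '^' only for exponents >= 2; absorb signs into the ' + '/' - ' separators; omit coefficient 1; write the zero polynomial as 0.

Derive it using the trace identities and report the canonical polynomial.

tr(a b a b) = tr(b a) tr(b a) - tr(1) = z^2 - 2
tr(b a b a b a) = tr(a b) tr(a b a b) - tr(a^-1 b^-1) = z^3 - 3*z
tr(a b a) = tr(a) tr(b a) - tr(b) = x*z - y
tr(b a b a b) = tr(b) tr(a b a b) - tr(a b a) = y*z^2 - x*z - y
tr(a b a^2 b a b) = tr(a) tr(b a b a b a) - tr(b a b a b) = x*z^3 - y*z^2 - 2*x*z + y
tr(b a b) = tr(b) tr(a b) - tr(a) = y*z - x
tr(b a^2 b a) = tr(a) tr(b a b a) - tr(b a b) = x*z^2 - y*z - x
tr(a^2) = tr(a) tr(a) - tr(1) = x^2 - 2
tr(b a^2 b) = tr(b) tr(a^2 b) - tr(a^2) = x*y*z - x^2 - y^2 + 2
tr(a b a^2 b a) = tr(a) tr(b a^2 b a) - tr(b a^2 b) = x^2*z^2 - 2*x*y*z + y^2 - 2
tr(b a^2 b a b^2 a) = tr(b) tr(a b a^2 b a b) - tr(a b a^2 b a) = x*y*z^3 - x^2*z^2 - y^2*z^2 + 2
tr(b a b^3 a) = tr(b) tr(b a b a b) - tr(b a b a) = y^2*z^2 - x*y*z - y^2 - z^2 + 2
tr(b a b^2) = tr(b) tr(a b^2) - tr(a b) = y^2*z - x*y - z
tr(b a b^3) = tr(b) tr(b a b^2) - tr(b a b) = y^3*z - x*y^2 - 2*y*z + x
tr(b a^2 b a b^2) = tr(a) tr(b a b^3 a) - tr(b a b^3) = x*y^2*z^2 - x^2*y*z - y^3*z - x*z^2 + 2*y*z + x
tr(b a^2 b a b^2 a^2) = tr(a) tr(b a^2 b a b^2 a) - tr(b a^2 b a b^2) = x^2*y*z^3 - x^3*z^2 - 2*x*y^2*z^2 + x^2*y*z + y^3*z + x*z^2 - 2*y*z + x
tr(b a b a b^2 a) = tr(b) tr(a b a b a b) - tr(a b a b a) = y*z^3 - x*z^2 - 2*y*z + x
tr(a b^2 a^2 b a b) = tr(a) tr(b a b a b^2 a) - tr(b a b a b^2) = x*y*z^3 - x^2*z^2 - y^2*z^2 - x*y*z + x^2 + y^2 + z^2 - 2
tr(a^2 b a) = tr(a) tr(b a^2) - tr(b a) = x^2*z - x*y - z
tr(b^2 a^2 b a) = tr(b) tr(a^2 b a b) - tr(a^2 b a) = x*y*z^2 - x^2*z - y^2*z + z
tr(b^2) = tr(b) tr(b) - tr(1) = y^2 - 2
tr(b^3) = tr(b) tr(b^2) - tr(b) = y^3 - 3*y
tr(b^2 a^2 b) = tr(a) tr(b^3 a) - tr(b^3) = x*y^2*z - x^2*y - y^3 - x*z + 3*y
tr(a b^2 a^2 b a) = tr(a) tr(b^2 a^2 b a) - tr(b^2 a^2 b) = x^2*y*z^2 - x^3*z - 2*x*y^2*z + x^2*y + y^3 + 2*x*z - 3*y
tr(b^2 a^2 b a b^2 a) = tr(b) tr(a b^2 a^2 b a b) - tr(a b^2 a^2 b a) = x*y^2*z^3 - 2*x^2*y*z^2 - y^3*z^2 + x^3*z + x*y^2*z + y*z^2 - 2*x*z + y
tr(b^2 a^2 b a b^2) = tr(b) tr(a^2 b a b^3) - tr(a^2 b a b^2) = x*y^3*z^2 - x^2*y^2*z - y^4*z - 2*x*y*z^2 + x^2*z + 3*y^2*z + x*y - z
tr(a b^2 a^2 b a b^2 a) = tr(a) tr(b^2 a^2 b a b^2 a) - tr(b^2 a^2 b a b^2) = x^2*y^2*z^3 - 2*x^3*y*z^2 - 2*x*y^3*z^2 + x^4*z + 2*x^2*y^2*z + y^4*z + 3*x*y*z^2 - 3*x^2*z - 3*y^2*z + z
tr(a b^2 a^2 b a b^2 a^2) = tr(a) tr(a b^2 a^2 b a b^2 a) - tr(a b^2 a^2 b a b^2) = x^3*y^2*z^3 - 2*x^4*y*z^2 - 2*x^2*y^3*z^2 + x^5*z + 2*x^3*y^2*z + x*y^4*z - x*y^2*z^3 + 5*x^2*y*z^2 + y^3*z^2 - 4*x^3*z - 4*x*y^2*z - y*z^2 + 3*x*z - y
tr(b a b a b a b a) = tr(a b a b) tr(a b a b) - tr(1) = z^4 - 4*z^2 + 2
tr(a b a b a^2 b a b) = tr(a) tr(b a b a b a b a) - tr(b a b a b a b) = x*z^4 - y*z^3 - 3*x*z^2 + 2*y*z + x
tr(a b a b a^2 b a) = tr(a) tr(b a^2 b a b a) - tr(b a^2 b a b) = x^2*z^3 - 2*x*y*z^2 - x^2*z + y^2*z + x*y - z
tr(a^2 b a b^2 a b a b) = tr(b) tr(a b a b a^2 b a b) - tr(a b a b a^2 b a) = x*y*z^4 - x^2*z^3 - y^2*z^3 - x*y*z^2 + x^2*z + y^2*z + z
tr(a^2 b a b^2 a b a) = tr(a) tr(b a b^2 a b a^2) - tr(b a b^2 a b a) = x^2*y*z^3 - x^3*z^2 - x*y^2*z^2 - y*z^3 + x*z^2 + 2*y*z + x
tr(b a b^2 a^2 b a b^2 a) = tr(b) tr(a^2 b a b^2 a b a b) - tr(a^2 b a b^2 a b a) = x*y^2*z^4 - 2*x^2*y*z^3 - y^3*z^3 + x^3*z^2 + x^2*y*z + y^3*z + y*z^3 - x*z^2 - y*z - x
tr(a^2 b a b^3 a b) = tr(b) tr(a b a^2 b a b^2) - tr(a b a^2 b a b) = x*y^2*z^3 - x^2*y*z^2 - y^3*z^2 - x*z^3 + y*z^2 + 2*x*z + y
tr(b a^3 b a b) = tr(a) tr(a b a b^2 a) - tr(a b a b^2) = x^2*y*z^2 - x^3*z - x*y^2*z - y*z^2 + 2*x*z + y
tr(b a^3 b a) = tr(a) tr(b a b a^2) - tr(b a b a) = x^2*z^2 - x*y*z - x^2 - z^2 + 2
tr(a^2 b a b^3 a) = tr(b) tr(b a^3 b a b) - tr(b a^3 b a) = x^2*y^2*z^2 - x^3*y*z - x*y^3*z - x^2*z^2 - y^2*z^2 + 3*x*y*z + x^2 + y^2 + z^2 - 2
tr(b a b^2 a^2 b a b^2) = tr(b) tr(a^2 b a b^3 a b) - tr(a^2 b a b^3 a) = x*y^3*z^3 - 2*x^2*y^2*z^2 - y^4*z^2 + x^3*y*z + x*y^3*z - x*y*z^3 + x^2*z^2 + 2*y^2*z^2 - x*y*z - x^2 - z^2 + 2
tr(a b^2 a^2 b a b^2 a^2 b) = tr(a) tr(b a b^2 a^2 b a b^2 a) - tr(b a b^2 a^2 b a b^2) = x^2*y^2*z^4 - 2*x^3*y*z^3 - 2*x*y^3*z^3 + x^4*z^2 + 2*x^2*y^2*z^2 + y^4*z^2 + 2*x*y*z^3 - 2*x^2*z^2 - 2*y^2*z^2 + z^2 - 2
tr(b^2 a^2 b a b^2 a^2 b^-1 a) = tr(a b^2 a^2 b a b^2 a^2) tr(b) - tr(a b^2 a^2 b a b^2 a^2 b) = x^3*y^3*z^3 - 2*x^4*y^2*z^2 - 2*x^2*y^4*z^2 - x^2*y^2*z^4 + x^5*y*z + 2*x^3*y^3*z + 2*x^3*y*z^3 + x*y^5*z + x*y^3*z^3 - x^4*z^2 + 3*x^2*y^2*z^2 - 4*x^3*y*z - 4*x*y^3*z - 2*x*y*z^3 + 2*x^2*z^2 + y^2*z^2 + 3*x*y*z - y^2 - z^2 + 2
tr(b^2 a^2 b^-1 a^-1 b^2 a^2 b a) = tr(b^2 a^2 b a b^2 a^2 b^-1) tr(a) - tr(b^2 a^2 b a b^2 a^2 b^-1 a) = -x^3*y^3*z^3 + 2*x^4*y^2*z^2 + 2*x^2*y^4*z^2 + x^2*y^2*z^4 - x^5*y*z - 2*x^3*y^3*z - x^3*y*z^3 - x*y^5*z - x*y^3*z^3 - 5*x^2*y^2*z^2 + 5*x^3*y*z + 5*x*y^3*z + 2*x*y*z^3 - x^2*z^2 - y^2*z^2 - 5*x*y*z + x^2 + y^2 + z^2 - 2

-x^3*y^3*z^3 + 2*x^4*y^2*z^2 + 2*x^2*y^4*z^2 + x^2*y^2*z^4 - x^5*y*z - 2*x^3*y^3*z - x^3*y*z^3 - x*y^5*z - x*y^3*z^3 - 5*x^2*y^2*z^2 + 5*x^3*y*z + 5*x*y^3*z + 2*x*y*z^3 - x^2*z^2 - y^2*z^2 - 5*x*y*z + x^2 + y^2 + z^2 - 2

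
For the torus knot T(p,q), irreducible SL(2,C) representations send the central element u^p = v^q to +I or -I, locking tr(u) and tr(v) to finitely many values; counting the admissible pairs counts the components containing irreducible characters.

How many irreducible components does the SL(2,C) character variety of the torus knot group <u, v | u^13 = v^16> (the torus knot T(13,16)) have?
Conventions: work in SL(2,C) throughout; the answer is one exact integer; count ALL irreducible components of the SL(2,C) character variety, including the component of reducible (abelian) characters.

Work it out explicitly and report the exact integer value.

Gamma = < u, v | u^13 = v^16 > (torus knot T(13,16)); the central element u^13 = v^16 acts as +I or -I in any irreducible SL(2,C) representation.
On an irreducible component, tr(u) is locked at 2*cos(pi*alpha/13) for some alpha in 1..12, and tr(v) at 2*cos(pi*beta/16) for some beta in 1..15.
Consistency of u^13 = (-1)^alpha I with v^16 = (-1)^beta I forces alpha = beta (mod 2).
Counting: 6 odd alphas x 8 odd betas + 6 even alphas x 7 even betas = 48 + 42 = 90.
Total: 90 irreducible-character components + 1 reducible (abelian) component = 91.

91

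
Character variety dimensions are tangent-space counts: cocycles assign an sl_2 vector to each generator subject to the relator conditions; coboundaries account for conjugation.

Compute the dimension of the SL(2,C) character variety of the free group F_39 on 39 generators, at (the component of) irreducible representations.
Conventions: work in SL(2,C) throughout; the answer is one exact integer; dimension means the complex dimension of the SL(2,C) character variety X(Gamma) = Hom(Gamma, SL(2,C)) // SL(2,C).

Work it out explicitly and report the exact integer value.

The free group F_39: 39 generators, no relators.
A cocycle picks one sl_2 vector per generator freely, giving dim Z^1 = 3*39 = 117.
dim B^1 = 3: the coboundary map is injective because an irreducible image has centralizer 0 in sl_2.
dim H^1 = 117 - 3 = 114, which is dim X.

114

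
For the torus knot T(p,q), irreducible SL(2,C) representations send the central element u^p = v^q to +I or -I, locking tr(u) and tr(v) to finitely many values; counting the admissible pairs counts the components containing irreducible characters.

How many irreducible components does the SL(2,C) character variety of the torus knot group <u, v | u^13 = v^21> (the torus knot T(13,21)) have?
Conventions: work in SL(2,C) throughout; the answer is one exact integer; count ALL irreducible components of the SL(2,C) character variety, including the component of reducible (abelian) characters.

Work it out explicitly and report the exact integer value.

In the torus knot group T(13,21), u^13 = v^21 is central, so an irreducible representation sends it to +I or -I (Schur).
So on each irreducible component the traces are pinned: tr(u) = 2*cos(pi*alpha/13) with 1 <= alpha <= 12, tr(v) = 2*cos(pi*beta/21) with 1 <= beta <= 20.
u^13 = (-1)^alpha I and v^21 = (-1)^beta I must agree, so alpha and beta have equal parity.
Counting: 6 odd alphas x 10 odd betas + 6 even alphas x 10 even betas = 60 + 60 = 120.
Total: 120 irreducible-character components + 1 reducible (abelian) component = 121.

121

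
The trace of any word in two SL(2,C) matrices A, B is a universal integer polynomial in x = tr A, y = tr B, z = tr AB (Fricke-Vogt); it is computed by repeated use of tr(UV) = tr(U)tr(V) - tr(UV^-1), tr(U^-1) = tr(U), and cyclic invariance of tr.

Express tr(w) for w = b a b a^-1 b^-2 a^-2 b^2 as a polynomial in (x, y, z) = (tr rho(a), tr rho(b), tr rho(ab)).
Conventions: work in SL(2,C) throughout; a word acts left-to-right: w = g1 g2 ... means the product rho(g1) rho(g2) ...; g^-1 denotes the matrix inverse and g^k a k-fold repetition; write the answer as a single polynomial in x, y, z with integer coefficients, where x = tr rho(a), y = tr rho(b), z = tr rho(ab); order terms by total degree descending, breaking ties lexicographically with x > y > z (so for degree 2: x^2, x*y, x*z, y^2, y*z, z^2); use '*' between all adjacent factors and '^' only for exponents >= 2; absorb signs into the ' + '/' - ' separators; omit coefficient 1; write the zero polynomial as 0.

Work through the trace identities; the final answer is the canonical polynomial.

x^2*y^4*z^2 - 2*x^3*y^3*z - x*y^5*z - x*y^3*z^3 + x^4*y^2 + x^2*y^4 + 2*x^3*y*z + 5*x*y^3*z + x*y*z^3 - x^4 - 4*x^2*y^2 - x^2*z^2 - 6*x*y*z + 4*x^2 + z^2 - 2

tr(b^2) = tr(b)*tr(b) - tr(1) = y^2 - 2
tr(b^3) = tr(b)*tr(b^2) - tr(b) = y^3 - 3*y
tr(a b a b) = tr(b a)*tr(b a) - tr(1) = z^2 - 2
tr(a b a) = tr(a)*tr(b a) - tr(b) = x*z - y
tr(b^2 a b a) = tr(b)*tr(a b a b) - tr(a b a) = y*z^2 - x*z - y
tr(b a b) = tr(b)*tr(a b) - tr(a) = y*z - x
tr(a b a^2 b) = tr(a)*tr(b a b a) - tr(b a b) = x*z^2 - y*z - x
tr(a b a^2) = tr(a)*tr(b a^2) - tr(b a) = x^2*z - x*y - z
tr(b a b a^2 b) = tr(b)*tr(a b a^2 b) - tr(a b a^2) = x*y*z^2 - x^2*z - y^2*z + z
tr(a b^3 a b a) = tr(b)*tr(b a b a^2 b) - tr(b a b a^2) = x*y^2*z^2 - x^2*y*z - y^3*z - x*z^2 + 2*y*z + x
tr(a b a b a b) = tr(b a b a)*tr(b a) - tr(a b) = z^3 - 3*z
tr(a b a b a b^2) = tr(b)*tr(a b a b a b) - tr(a b a b a) = y*z^3 - x*z^2 - 2*y*z + x
tr(a b^3 a b a b) = tr(b)*tr(a b a b a b^2) - tr(a b a b a b) = y^2*z^3 - x*y*z^2 - 2*y^2*z - z^3 + x*y + 3*z
tr(b^3 a b a b^-1 a) = tr(a b^3 a b a)*tr(b) - tr(a b^3 a b a b) = x*y^3*z^2 - x^2*y^2*z - y^4*z - y^2*z^3 + 4*y^2*z + z^3 - 3*z
tr(b^-1 a^-1 b^3 a b a) = tr(b^3 a b a b^-1)*tr(a) - tr(b^3 a b a b^-1 a) = -x*y^3*z^2 + x^2*y^2*z + y^4*z + y^2*z^3 + x*y*z^2 - x^2*z - 4*y^2*z - z^3 - x*y + 3*z
tr(b^-1 a^-1 b^3 a b a^-1) = tr(b^-1 a^-1 b^3 a b)*tr(a) - tr(b^-1 a^-1 b^3 a b a) = x*y^3*z^2 - x^2*y^2*z - y^4*z - y^2*z^3 + x*y^3 - x*y*z^2 + x^2*z + 4*y^2*z + z^3 - 2*x*y - 3*z
tr(b^2 a b) = tr(b)*tr(a b^2) - tr(a b) = y^2*z - x*y - z
tr(b^3 a b) = tr(b)*tr(b^2 a b) - tr(b^2 a) = y^3*z - x*y^2 - 2*y*z + x
tr(b^3 a b a) = tr(b)*tr(a b a b^2) - tr(a b a b) = y^2*z^2 - x*y*z - y^2 - z^2 + 2
tr(a^-1 b^3 a b) = tr(b^3 a b)*tr(a) - tr(b^3 a b a) = x*y^3*z - x^2*y^2 - y^2*z^2 - x*y*z + x^2 + y^2 + z^2 - 2
tr(a^-1 b^3 a b a^-1) = tr(a^-1 b^3 a b)*tr(a) - tr(a^-1 b^3 a b a) = x^2*y^3*z - x^3*y^2 - x*y^2*z^2 - x^2*y*z - y^3*z + x^3 + 2*x*y^2 + x*z^2 + 2*y*z - 3*x
tr(a^-1 b^3 a b a^-1 b^-2) = tr(b^-1 a^-1 b^3 a b a^-1)*tr(b) - tr(b^-1 a^-1 b^3 a b a^-1 b) = x*y^4*z^2 - 2*x^2*y^3*z - y^5*z - y^3*z^3 + x^3*y^2 + x*y^4 + 2*x^2*y*z + 5*y^3*z + y*z^3 - x^3 - 4*x*y^2 - x*z^2 - 5*y*z + 3*x
tr(b a b a^-1) = tr(b a b)*tr(a) - tr(b a b a) = x*y*z - x^2 - z^2 + 2
tr(b a b a^-1 b^-2 a^-2 b^2) = tr(a^-1 b^3 a b a^-1 b^-2)*tr(a) - tr(a^-1 b^3 a b a^-1 b^-2 a) = x^2*y^4*z^2 - 2*x^3*y^3*z - x*y^5*z - x*y^3*z^3 + x^4*y^2 + x^2*y^4 + 2*x^3*y*z + 5*x*y^3*z + x*y*z^3 - x^4 - 4*x^2*y^2 - x^2*z^2 - 6*x*y*z + 4*x^2 + z^2 - 2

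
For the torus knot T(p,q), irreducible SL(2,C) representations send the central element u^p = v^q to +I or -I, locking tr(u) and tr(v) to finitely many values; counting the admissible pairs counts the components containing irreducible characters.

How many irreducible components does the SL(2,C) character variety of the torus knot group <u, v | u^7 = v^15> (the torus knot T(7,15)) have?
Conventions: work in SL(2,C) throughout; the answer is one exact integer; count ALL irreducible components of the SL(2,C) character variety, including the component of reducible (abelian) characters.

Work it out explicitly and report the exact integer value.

43

Gamma = < u, v | u^7 = v^15 > (torus knot T(7,15)); the central element u^7 = v^15 acts as +I or -I in any irreducible SL(2,C) representation.
So on each irreducible component the traces are pinned: tr(u) = 2*cos(pi*alpha/7) with 1 <= alpha <= 6, tr(v) = 2*cos(pi*beta/15) with 1 <= beta <= 14.
The two central values (-1)^alpha I and (-1)^beta I must be the same matrix, so alpha and beta share a parity.
Enumerate parity-matched pairs: 3*7 odd-odd plus 3*7 even-even gives 42.
Total: 42 irreducible-character components + 1 reducible (abelian) component = 43.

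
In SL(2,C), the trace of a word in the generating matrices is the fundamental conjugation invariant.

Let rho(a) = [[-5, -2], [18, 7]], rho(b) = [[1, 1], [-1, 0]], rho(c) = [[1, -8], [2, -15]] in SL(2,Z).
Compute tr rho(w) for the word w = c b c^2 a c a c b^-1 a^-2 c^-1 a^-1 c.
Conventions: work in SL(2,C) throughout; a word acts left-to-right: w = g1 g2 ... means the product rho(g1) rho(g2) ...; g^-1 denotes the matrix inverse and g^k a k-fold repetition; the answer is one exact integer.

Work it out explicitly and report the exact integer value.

-12611320303386

rho(c) = [[1, -8], [2, -15]]
... * rho(b) = [[1, 1], [-1, 0]]  ->  [[9, 1], [17, 2]]
... * rho(c) = [[1, -8], [2, -15]]  ->  [[11, -87], [21, -166]]
... * rho(c) = [[1, -8], [2, -15]]  ->  [[-163, 1217], [-311, 2322]]
... * rho(a) = [[-5, -2], [18, 7]]  ->  [[22721, 8845], [43351, 16876]]
... * rho(c) = [[1, -8], [2, -15]]  ->  [[40411, -314443], [77103, -599948]]
... * rho(a) = [[-5, -2], [18, 7]]  ->  [[-5862029, -2281923], [-11184579, -4353842]]
... * rho(c) = [[1, -8], [2, -15]]  ->  [[-10425875, 81125077], [-19892263, 154784262]]
... * rho(b^-1) = [[0, -1], [1, 1]]  ->  [[81125077, 91550952], [154784262, 174676525]]
... * rho(a^-1) = [[7, 2], [-18, -5]]  ->  [[-1080041597, -295504606], [-2060687616, -563814101]]
... * rho(a^-1) = [[7, 2], [-18, -5]]  ->  [[-2241208271, -682560164], [-4276159494, -1302304727]]
... * rho(c^-1) = [[-15, 8], [-2, 1]]  ->  [[34983244393, -18612226332], [66747001864, -35511580679]]
... * rho(a^-1) = [[7, 2], [-18, -5]]  ->  [[579902784727, 163027620446], [1106437465270, 311051907123]]
... * rho(c) = [[1, -8], [2, -15]]  ->  [[905958025619, -7084636584506], [1728541279516, -13517278329005]]
tr = 905958025619 + -13517278329005 = -12611320303386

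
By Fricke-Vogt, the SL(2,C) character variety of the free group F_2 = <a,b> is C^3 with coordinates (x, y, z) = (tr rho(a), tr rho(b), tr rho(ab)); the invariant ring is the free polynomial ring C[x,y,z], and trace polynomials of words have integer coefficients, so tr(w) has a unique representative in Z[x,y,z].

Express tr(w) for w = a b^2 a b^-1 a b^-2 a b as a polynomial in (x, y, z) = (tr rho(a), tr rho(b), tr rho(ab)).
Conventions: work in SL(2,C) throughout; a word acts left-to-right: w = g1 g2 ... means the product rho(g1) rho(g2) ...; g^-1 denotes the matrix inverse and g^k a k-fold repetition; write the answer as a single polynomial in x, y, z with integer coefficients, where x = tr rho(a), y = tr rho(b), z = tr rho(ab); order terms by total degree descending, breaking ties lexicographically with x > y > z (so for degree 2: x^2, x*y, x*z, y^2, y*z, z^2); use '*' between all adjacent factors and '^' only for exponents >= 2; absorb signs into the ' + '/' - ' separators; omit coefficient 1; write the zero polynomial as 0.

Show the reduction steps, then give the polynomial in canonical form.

and trace(a b a b) = trace(a b) * trace(a b) - trace(1)   [split at repeated a] = z^2 - 2
next, trace(a b a) = trace(a) * trace(b a) - trace(b) = x*z - y
trace(b a b^2 a) = trace(b) * trace(a b a b) - trace(a b a) = y*z^2 - x*z - y
trace(b a b) = trace(b) * trace(a b) - trace(a) = y*z - x
trace(b a b^2) = trace(b) * trace(b a b) - trace(b a) = y^2*z - x*y - z
and trace(a b a b^2 a) = trace(a) * trace(b a b^2 a) - trace(b a b^2) = x*y*z^2 - x^2*z - y^2*z + z
next, trace(a b a b^2 a^2) = trace(a) * trace(a b a b^2 a) - trace(a b a b^2) = x^2*y*z^2 - x^3*z - x*y^2*z - y*z^2 + 2*x*z + y
and trace(b a b a b a) = trace(a b a b) * trace(a b) - trace(b a)   [split at repeated a] = z^3 - 3*z
next, trace(a^2 b a b a b) = trace(a) * trace(b a b a b a) - trace(b a b a b) = x*z^3 - y*z^2 - 2*x*z + y
trace(b a b a^2) = trace(a) * trace(b a b a) - trace(b a b) = x*z^2 - y*z - x
trace(a^2 b a b a) = trace(a) * trace(b a b a^2) - trace(b a b a) = x^2*z^2 - x*y*z - x^2 - z^2 + 2
next, trace(a b a b^2 a^2 b) = trace(b) * trace(a^2 b a b a b) - trace(a^2 b a b a) = x*y*z^3 - x^2*z^2 - y^2*z^2 - x*y*z + x^2 + y^2 + z^2 - 2
and trace(a b^-1 a b a b^2 a) = trace(a b a b^2 a^2) * trace(b) - trace(a b a b^2 a^2 b) = x^2*y^2*z^2 - x^3*y*z - x*y^3*z - x*y*z^3 + x^2*z^2 + 3*x*y*z - x^2 - z^2 + 2
next, trace(b a b^2 a b a) = trace(b) * trace(a b a b a b) - trace(a b a b a) = y*z^3 - x*z^2 - 2*y*z + x
trace(b^2) = trace(b) * trace(b) - trace(1) = y^2 - 2
trace(a b^2 a) = trace(a) * trace(b^2 a) - trace(b^2) = x*y*z - x^2 - y^2 + 2
trace(b a b^2 a b) = trace(b) * trace(a b^2 a b) - trace(a b^2 a) = y^2*z^2 - 2*x*y*z + x^2 - 2
trace(a b a b^2 a b a) = trace(a) * trace(b a b^2 a b a) - trace(b a b^2 a b) = x*y*z^3 - x^2*z^2 - y^2*z^2 + 2
and trace(a b a b a b a b) = trace(b a) * trace(b a b a b a) - trace(b^-1 a^-1 b^-1 a^-1)   [split at repeated b] = z^4 - 4*z^2 + 2
next, trace(a b a b^2 a b a b) = trace(b) * trace(a b a b a b a b) - trace(a b a b a b a) = y*z^4 - x*z^3 - 3*y*z^2 + 2*x*z + y
and trace(a b^-1 a b a b^2 a b) = trace(a b a b^2 a b a) * trace(b) - trace(a b a b^2 a b a b) = x*y^2*z^3 - x^2*y*z^2 - y^3*z^2 - y*z^4 + x*z^3 + 3*y*z^2 - 2*x*z + y
next, trace(b^-1 a b a b^2 a b^-1 a) = trace(a b^-1 a b a b^2 a) * trace(b) - trace(a b^-1 a b a b^2 a b) = x^2*y^3*z^2 - x^3*y^2*z - x*y^4*z - 2*x*y^2*z^3 + 2*x^2*y*z^2 + y^3*z^2 + y*z^4 + 3*x*y^2*z - x*z^3 - x^2*y - 4*y*z^2 + 2*x*z + y
and trace(a b a b^2 a b^-1 a) = trace(a^2 b a b^2 a) * trace(b) - trace(a^2 b a b^2 a b) = x^2*y^2*z^2 - x^3*y*z - x*y^3*z - x*y*z^3 + x^2*z^2 + 2*x*y*z + y^2 - 2
and trace(a b^2 a b^-1 a b^-2 a b) = trace(b^-1 a b a b^2 a b^-1 a) * trace(b) - trace(b^-1 a b a b^2 a b^-1 a b) = x^2*y^4*z^2 - x^3*y^3*z - x*y^5*z - 2*x*y^3*z^3 + x^2*y^2*z^2 + y^4*z^2 + y^2*z^4 + x^3*y*z + 4*x*y^3*z - x^2*y^2 - x^2*z^2 - 4*y^2*z^2 + 2

x^2*y^4*z^2 - x^3*y^3*z - x*y^5*z - 2*x*y^3*z^3 + x^2*y^2*z^2 + y^4*z^2 + y^2*z^4 + x^3*y*z + 4*x*y^3*z - x^2*y^2 - x^2*z^2 - 4*y^2*z^2 + 2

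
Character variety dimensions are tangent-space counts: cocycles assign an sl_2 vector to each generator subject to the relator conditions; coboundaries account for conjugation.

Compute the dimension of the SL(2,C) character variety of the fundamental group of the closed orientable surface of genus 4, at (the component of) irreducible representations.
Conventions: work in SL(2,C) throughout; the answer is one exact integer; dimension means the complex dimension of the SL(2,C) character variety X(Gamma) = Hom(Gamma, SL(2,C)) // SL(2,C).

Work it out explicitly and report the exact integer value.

The genus-4 surface group: 2g = 8 generators, one relator prod [a_i, b_i].
Unconstrained cocycle data is one sl_2 vector per generator (24 dimensions), cut by the relator condition d_2(z) = 0.
H^2 = coker(d_2) is dual to H^0 = 0 at irreducible rho (Poincare duality), so d_2 is onto: dim Z^1 = 21.
As always at irreducible rho, dim B^1 = 3.
dim H^1 = 21 - 3 = 18 = dim X.

18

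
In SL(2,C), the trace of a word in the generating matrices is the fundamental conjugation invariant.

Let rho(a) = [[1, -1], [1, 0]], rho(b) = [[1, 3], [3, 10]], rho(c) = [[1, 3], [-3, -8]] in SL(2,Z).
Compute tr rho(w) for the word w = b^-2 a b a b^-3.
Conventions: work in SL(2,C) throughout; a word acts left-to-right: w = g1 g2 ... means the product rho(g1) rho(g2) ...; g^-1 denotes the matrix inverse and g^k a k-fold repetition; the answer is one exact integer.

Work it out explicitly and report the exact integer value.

rho(b^-1) = [[10, -3], [-3, 1]]
... * rho(b^-1) = [[10, -3], [-3, 1]]  ->  [[109, -33], [-33, 10]]
... * rho(a) = [[1, -1], [1, 0]]  ->  [[76, -109], [-23, 33]]
... * rho(b) = [[1, 3], [3, 10]]  ->  [[-251, -862], [76, 261]]
... * rho(a) = [[1, -1], [1, 0]]  ->  [[-1113, 251], [337, -76]]
... * rho(b^-1) = [[10, -3], [-3, 1]]  ->  [[-11883, 3590], [3598, -1087]]
... * rho(b^-1) = [[10, -3], [-3, 1]]  ->  [[-129600, 39239], [39241, -11881]]
... * rho(b^-1) = [[10, -3], [-3, 1]]  ->  [[-1413717, 428039], [428053, -129604]]
tr = -1413717 + -129604 = -1543321

-1543321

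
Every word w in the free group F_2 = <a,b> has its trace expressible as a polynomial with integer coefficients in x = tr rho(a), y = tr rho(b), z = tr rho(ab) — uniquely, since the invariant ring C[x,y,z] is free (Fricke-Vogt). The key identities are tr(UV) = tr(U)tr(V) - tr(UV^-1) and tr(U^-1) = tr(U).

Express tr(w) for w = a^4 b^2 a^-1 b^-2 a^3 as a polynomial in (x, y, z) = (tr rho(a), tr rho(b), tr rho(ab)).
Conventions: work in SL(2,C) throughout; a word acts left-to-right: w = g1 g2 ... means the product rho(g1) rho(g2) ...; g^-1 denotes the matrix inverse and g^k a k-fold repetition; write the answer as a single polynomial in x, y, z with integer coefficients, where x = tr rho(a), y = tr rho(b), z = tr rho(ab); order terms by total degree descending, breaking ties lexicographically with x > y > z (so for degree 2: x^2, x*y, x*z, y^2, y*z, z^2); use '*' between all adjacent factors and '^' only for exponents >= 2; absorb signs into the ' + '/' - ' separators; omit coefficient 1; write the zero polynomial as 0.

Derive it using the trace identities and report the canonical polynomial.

tr(a^2) = tr(a)*tr(a) - tr(1)   [square of a] = x^2 - 2
tr(a^3) = tr(a)*tr(a^2) - tr(a)   [square of a] = x^3 - 3*x
tr(a^4) = tr(a)*tr(a^3) - tr(a^2)   [square of a] = x^4 - 4*x^2 + 2
tr(a^5) = tr(a)*tr(a^4) - tr(a^3)   [square of a] = x^5 - 5*x^3 + 5*x
apply: tr(a^6) = tr(a)*tr(a^5) - tr(a^4)   [square of a] = x^6 - 6*x^4 + 9*x^2 - 2
apply: tr(a^7) = tr(a)*tr(a^6) - tr(a^5)   [square of a] = x^7 - 7*x^5 + 14*x^3 - 7*x
apply: tr(a b a) = tr(a)*tr(b a) - tr(b)   [square of a] = x*z - y
use: tr(a^2 b a) = tr(a)*tr(a b a) - tr(a b)   [square of a] = x^2*z - x*y - z
tr(a^4 b) = tr(a)*tr(a^2 b a) - tr(a^2 b)   [square of a] = x^3*z - x^2*y - 2*x*z + y
tr(a^2 b^2 a^2) = tr(b)*tr(a^4 b) - tr(a^4)   [square of b] = x^3*y*z - x^4 - x^2*y^2 - 2*x*y*z + 4*x^2 + y^2 - 2
tr(a^2 b^2 a) = tr(b)*tr(a^3 b) - tr(a^3)   [square of b] = x^2*y*z - x^3 - x*y^2 - y*z + 3*x
use: tr(a b^2 a^4) = tr(a)*tr(a^2 b^2 a^2) - tr(a^2 b^2 a)   [square of a] = x^4*y*z - x^5 - x^3*y^2 - 3*x^2*y*z + 5*x^3 + 2*x*y^2 + y*z - 5*x
use: tr(a b^2 a^5) = tr(a)*tr(a b^2 a^4) - tr(a b^2 a^3)   [square of a] = x^5*y*z - x^6 - x^4*y^2 - 4*x^3*y*z + 6*x^4 + 3*x^2*y^2 + 3*x*y*z - 9*x^2 - y^2 + 2
apply: tr(a b^2 a^6) = tr(a)*tr(a b^2 a^5) - tr(a b^2 a^4)   [square of a] = x^6*y*z - x^7 - x^5*y^2 - 5*x^4*y*z + 7*x^5 + 4*x^3*y^2 + 6*x^2*y*z - 14*x^3 - 3*x*y^2 - y*z + 7*x
tr(a^7 b^2 a) = tr(a)*tr(a b^2 a^6) - tr(a b^2 a^5)   [square of a] = x^7*y*z - x^8 - x^6*y^2 - 6*x^5*y*z + 8*x^6 + 5*x^4*y^2 + 10*x^3*y*z - 20*x^4 - 6*x^2*y^2 - 4*x*y*z + 16*x^2 + y^2 - 2
tr(b a b a) = tr(a b)*tr(a b) - tr(1)   [split at a repeated a] = z^2 - 2
use: tr(b a b) = tr(b)*tr(a b) - tr(a)   [square of b] = y*z - x
tr(b a b a^2) = tr(a)*tr(b a b a) - tr(b a b)   [square of a] = x*z^2 - y*z - x
tr(b a b a^3) = tr(a)*tr(b a b a^2) - tr(b a b a)   [square of a] = x^2*z^2 - x*y*z - x^2 - z^2 + 2
tr(a b a^4 b) = tr(a)*tr(b a b a^3) - tr(b a b a^2)   [square of a] = x^3*z^2 - x^2*y*z - x^3 - 2*x*z^2 + y*z + 3*x
use: tr(a b a^4) = tr(a)*tr(a b a^3) - tr(a b a^2)   [square of a] = x^4*z - x^3*y - 3*x^2*z + 2*x*y + z
tr(a^2 b^2 a b a^2) = tr(b)*tr(a b a^4 b) - tr(a b a^4)   [square of b] = x^3*y*z^2 - x^4*z - x^2*y^2*z - 2*x*y*z^2 + 3*x^2*z + y^2*z + x*y - z
use: tr(b^2 a b a^2) = tr(b)*tr(a b a^2 b) - tr(a b a^2)   [square of b] = x*y*z^2 - x^2*z - y^2*z + z
use: tr(b^2 a b a) = tr(b)*tr(a b a b) - tr(a b a)   [square of b] = y*z^2 - x*z - y
tr(a^2 b^2 a b a) = tr(a)*tr(b^2 a b a^2) - tr(b^2 a b a)   [square of a] = x^2*y*z^2 - x^3*z - x*y^2*z - y*z^2 + 2*x*z + y
apply: tr(a^3 b^2 a b a^2) = tr(a)*tr(a^2 b^2 a b a^2) - tr(a^2 b^2 a b a)   [square of a] = x^4*y*z^2 - x^5*z - x^3*y^2*z - 3*x^2*y*z^2 + 4*x^3*z + 2*x*y^2*z + x^2*y + y*z^2 - 3*x*z - y
tr(a^2 b^2 a b a^4) = tr(a)*tr(a^3 b^2 a b a^2) - tr(a^3 b^2 a b a)   [square of a] = x^5*y*z^2 - x^6*z - x^4*y^2*z - 4*x^3*y*z^2 + 5*x^4*z + 3*x^2*y^2*z + x^3*y + 3*x*y*z^2 - 6*x^2*z - y^2*z - 2*x*y + z
apply: tr(a^7 b^2 a b) = tr(a)*tr(a^2 b^2 a b a^4) - tr(a^2 b^2 a b a^3)   [square of a] = x^6*y*z^2 - x^7*z - x^5*y^2*z - 5*x^4*y*z^2 + 6*x^5*z + 4*x^3*y^2*z + x^4*y + 6*x^2*y*z^2 - 10*x^3*z - 3*x*y^2*z - 3*x^2*y - y*z^2 + 4*x*z + y
tr(b^-1 a^7 b^2 a) = tr(a^7 b^2 a)*tr(b) - tr(a^7 b^2 a b)   [inverse elimination on b] = x^7*y^2*z - x^8*y - x^6*y^3 - x^6*y*z^2 + x^7*z - 5*x^5*y^2*z + 8*x^6*y + 5*x^4*y^3 + 5*x^4*y*z^2 - 6*x^5*z + 6*x^3*y^2*z - 21*x^4*y - 6*x^2*y^3 - 6*x^2*y*z^2 + 10*x^3*z - x*y^2*z + 19*x^2*y + y^3 + y*z^2 - 4*x*z - 3*y
use: tr(b^-2 a^7 b^2 a) = tr(b^-1 a^7 b^2 a)*tr(b) - tr(b^-1 a^7 b^2 a b)   [inverse elimination on b] = x^7*y^3*z - x^8*y^2 - x^6*y^4 - x^6*y^2*z^2 - 5*x^5*y^3*z + x^8 + 9*x^6*y^2 + 5*x^4*y^4 + 5*x^4*y^2*z^2 + 6*x^3*y^3*z - 8*x^6 - 26*x^4*y^2 - 6*x^2*y^4 - 6*x^2*y^2*z^2 - x*y^3*z + 20*x^4 + 25*x^2*y^2 + y^4 + y^2*z^2 - 16*x^2 - 4*y^2 + 2
tr(a^4 b^2 a^-1 b^-2 a^3) = tr(b^-2 a^7 b^2)*tr(a) - tr(b^-2 a^7 b^2 a)   [inverse elimination on a] = -x^7*y^3*z + x^8*y^2 + x^6*y^4 + x^6*y^2*z^2 + 5*x^5*y^3*z - 9*x^6*y^2 - 5*x^4*y^4 - 5*x^4*y^2*z^2 - 6*x^3*y^3*z + x^6 + 26*x^4*y^2 + 6*x^2*y^4 + 6*x^2*y^2*z^2 + x*y^3*z - 6*x^4 - 25*x^2*y^2 - y^4 - y^2*z^2 + 9*x^2 + 4*y^2 - 2

-x^7*y^3*z + x^8*y^2 + x^6*y^4 + x^6*y^2*z^2 + 5*x^5*y^3*z - 9*x^6*y^2 - 5*x^4*y^4 - 5*x^4*y^2*z^2 - 6*x^3*y^3*z + x^6 + 26*x^4*y^2 + 6*x^2*y^4 + 6*x^2*y^2*z^2 + x*y^3*z - 6*x^4 - 25*x^2*y^2 - y^4 - y^2*z^2 + 9*x^2 + 4*y^2 - 2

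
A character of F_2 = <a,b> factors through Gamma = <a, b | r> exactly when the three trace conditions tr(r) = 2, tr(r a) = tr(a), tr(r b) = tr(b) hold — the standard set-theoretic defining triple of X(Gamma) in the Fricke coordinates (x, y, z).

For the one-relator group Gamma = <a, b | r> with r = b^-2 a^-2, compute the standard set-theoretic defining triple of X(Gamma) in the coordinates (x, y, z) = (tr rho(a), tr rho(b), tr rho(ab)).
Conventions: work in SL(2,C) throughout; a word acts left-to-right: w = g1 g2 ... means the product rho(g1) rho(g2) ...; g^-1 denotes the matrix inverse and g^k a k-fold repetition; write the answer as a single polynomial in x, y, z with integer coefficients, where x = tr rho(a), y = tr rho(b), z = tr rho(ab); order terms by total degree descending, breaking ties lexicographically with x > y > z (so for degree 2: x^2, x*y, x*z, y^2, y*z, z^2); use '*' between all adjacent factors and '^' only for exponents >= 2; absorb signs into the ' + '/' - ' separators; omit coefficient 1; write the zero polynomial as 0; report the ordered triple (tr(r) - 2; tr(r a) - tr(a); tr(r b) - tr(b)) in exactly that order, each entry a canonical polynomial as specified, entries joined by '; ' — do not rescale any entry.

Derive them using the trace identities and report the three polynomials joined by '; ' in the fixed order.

so trace(a^-1) = trace(a) = x
trace(a^-2) = trace(a^-1)*trace(a) - trace(1) = x^2 - 2
reduce: trace(a^-1 b) = trace(b)*trace(a) - trace(b a) = x*y - z
trace(a^-2 b) = trace(a^-1 b)*trace(a) - trace(a^-1 b a) = x^2*y - x*z - y
reduce: trace(b^-1 a^-2) = trace(a^-2)*trace(b) - trace(a^-2 b) = x*z - y
so trace(b^-2 a^-2) = trace(b^-1 a^-2)*trace(b) - trace(b^-1 a^-2 b) = x*y*z - x^2 - y^2 + 2
trace(b^-2 a^-1) = trace(a^-1 b^-1)*trace(b) - trace(a^-1)   [inverse elimination on b] = y*z - x
assemble the triple (trace(r) - 2; trace(r a) - x; trace(r b) - y)

x*y*z - x^2 - y^2; y*z - 2*x; x*z - 2*y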